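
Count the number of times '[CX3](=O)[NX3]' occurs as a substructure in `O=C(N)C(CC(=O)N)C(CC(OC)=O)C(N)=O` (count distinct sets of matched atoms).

[CX3](=O)[NX3] is the SMARTS for an amide: a carbonyl carbon bonded to a trivalent nitrogen.
The molecule carries 3 separate instances of a primary amide (-C(=O)NH2) meeting every constraint; each maps to a distinct set of atoms, giving 3 matches.

3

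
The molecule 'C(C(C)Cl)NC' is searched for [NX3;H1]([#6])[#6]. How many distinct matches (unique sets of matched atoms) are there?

1

[NX3;H1]([#6])[#6] is the SMARTS for a secondary amine: a trivalent nitrogen with one H, bonded to two carbons.
Exactly one fragment in the molecule meets all constraints, giving 1 match.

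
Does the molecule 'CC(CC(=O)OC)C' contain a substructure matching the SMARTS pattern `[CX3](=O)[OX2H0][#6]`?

Yes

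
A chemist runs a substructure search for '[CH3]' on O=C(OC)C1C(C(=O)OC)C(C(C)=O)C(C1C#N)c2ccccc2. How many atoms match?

3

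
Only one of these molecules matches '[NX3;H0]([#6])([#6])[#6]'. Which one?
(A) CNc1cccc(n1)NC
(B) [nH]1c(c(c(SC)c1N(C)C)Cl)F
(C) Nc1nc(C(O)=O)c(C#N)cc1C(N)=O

B

[NX3;H0]([#6])([#6])[#6] describes a trivalent nitrogen with no H, bonded to three carbons (a tertiary amine).
(A) has an N-methylamino group (-NHCH3) but the nitrogen still has one H (H1), not H0.
(B) contains a dimethylamino group (-N(CH3)2), which satisfies every atom and bond constraint.
(C) has a primary amino group (-NH2) but the nitrogen has H2, not H0 with three carbons.
So the answer is (B).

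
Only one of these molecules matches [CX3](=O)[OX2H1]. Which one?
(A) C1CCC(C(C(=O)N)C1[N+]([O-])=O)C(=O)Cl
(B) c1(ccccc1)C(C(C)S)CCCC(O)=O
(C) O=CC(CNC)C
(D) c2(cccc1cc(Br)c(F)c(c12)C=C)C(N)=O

B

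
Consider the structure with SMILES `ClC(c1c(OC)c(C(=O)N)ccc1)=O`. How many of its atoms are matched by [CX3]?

2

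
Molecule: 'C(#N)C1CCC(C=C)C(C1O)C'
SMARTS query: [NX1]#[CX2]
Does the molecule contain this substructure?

Yes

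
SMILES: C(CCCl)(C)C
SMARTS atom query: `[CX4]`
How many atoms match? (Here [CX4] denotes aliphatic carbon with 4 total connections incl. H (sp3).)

Check the 6 heavy atoms by environment: 5× C (X4) → match; 1× Cl (X1) → no.
That gives 5 matching atoms.

5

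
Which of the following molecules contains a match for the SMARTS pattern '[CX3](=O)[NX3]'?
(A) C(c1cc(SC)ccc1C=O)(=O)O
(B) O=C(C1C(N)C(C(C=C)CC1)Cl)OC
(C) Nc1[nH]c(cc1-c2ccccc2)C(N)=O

C

[CX3](=O)[NX3] describes a carbonyl carbon bonded to a trivalent nitrogen (an amide).
(A) has a carboxylic acid group (-C(=O)OH) but the carbonyl is bonded to O, not to an NX3 nitrogen.
(B) has a primary amino group (-NH2) but the -NH2 is not attached to a carbonyl carbon.
(C) contains a primary amide (-C(=O)NH2), which satisfies every atom and bond constraint.
So the answer is (C).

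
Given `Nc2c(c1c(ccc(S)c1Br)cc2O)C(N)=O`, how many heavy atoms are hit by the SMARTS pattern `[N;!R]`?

2

The query [N;!R] means: aliphatic nitrogen not in a ring.
Check the 17 heavy atoms by environment: 10× c (aromatic, in 6-ring) → no; 2× O (acyclic) → no; 1× S (acyclic) → no; 2× N (acyclic) → match; 1× Br (acyclic) → no; 1× C (acyclic) → no.
That gives 2 matching atoms.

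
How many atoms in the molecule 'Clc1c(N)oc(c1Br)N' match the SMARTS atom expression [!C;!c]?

5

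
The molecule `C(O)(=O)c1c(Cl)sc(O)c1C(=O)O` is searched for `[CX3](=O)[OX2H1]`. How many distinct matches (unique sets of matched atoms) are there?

2

[CX3](=O)[OX2H1] is the SMARTS for a carboxylic acid: an sp2 carbon double-bonded to O and single-bonded to an -OH oxygen.
The molecule carries 2 separate instances of a carboxylic acid group (-C(=O)OH) meeting every constraint; each maps to a distinct set of atoms, giving 2 matches.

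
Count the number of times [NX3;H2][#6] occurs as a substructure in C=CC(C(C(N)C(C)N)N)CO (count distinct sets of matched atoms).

[NX3;H2][#6] is the SMARTS for a primary amine: a trivalent nitrogen with two H attached to carbon.
The molecule carries 3 separate instances of a primary amino group (-NH2) meeting every constraint; each maps to a distinct set of atoms, giving 3 matches.

3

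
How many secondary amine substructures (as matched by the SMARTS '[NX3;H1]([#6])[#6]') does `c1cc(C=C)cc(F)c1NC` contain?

1

[NX3;H1]([#6])[#6] is the SMARTS for a secondary amine: a trivalent nitrogen with one H, bonded to two carbons.
Exactly one fragment in the molecule meets all constraints, giving 1 match.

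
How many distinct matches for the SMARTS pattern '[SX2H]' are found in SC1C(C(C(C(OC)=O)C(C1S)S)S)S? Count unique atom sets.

[SX2H] is the SMARTS for a thiol: an aliphatic sulfur with two connections, one being H.
The molecule carries 5 separate instances of a thiol (-SH) meeting every constraint; each maps to a distinct set of atoms, giving 5 matches.

5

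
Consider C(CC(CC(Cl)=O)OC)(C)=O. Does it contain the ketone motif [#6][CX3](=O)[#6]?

Yes

The pattern [#6][CX3](=O)[#6] describes a carbonyl carbon (no H) flanked by two carbons — a ketone.
The molecule carries an acetyl/ketone group (-C(=O)CH3), whose atoms satisfy every constraint of the query, so the pattern matches.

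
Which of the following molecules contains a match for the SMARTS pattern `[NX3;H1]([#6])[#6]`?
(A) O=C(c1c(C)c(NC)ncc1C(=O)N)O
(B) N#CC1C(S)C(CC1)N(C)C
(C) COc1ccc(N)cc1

A

[NX3;H1]([#6])[#6] describes a trivalent nitrogen with one H, bonded to two carbons (a secondary amine).
(A) contains an N-methylamino group (-NHCH3), which satisfies every atom and bond constraint.
(B) has a dimethylamino group (-N(CH3)2) but the nitrogen has H0, not H1.
(C) has a primary amino group (-NH2) but the nitrogen has H2 and only one carbon neighbour.
So the answer is (A).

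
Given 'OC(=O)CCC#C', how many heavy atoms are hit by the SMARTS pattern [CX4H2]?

2

The query [CX4H2] means: sp3 carbon (X4) with exactly two hydrogens.
Check the 7 heavy atoms by environment: 2× C (H2, X4) → match; 1× C (H0, X3) → no; 1× O (H0, X1) → no; 1× O (H1, X2) → no; 1× C (H0, X2) → no; 1× C (H1, X2) → no.
That gives 2 matching atoms.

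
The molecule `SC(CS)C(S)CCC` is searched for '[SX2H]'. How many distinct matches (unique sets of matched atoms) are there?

[SX2H] is the SMARTS for a thiol: an aliphatic sulfur with two connections, one being H.
The molecule carries 3 separate instances of a thiol (-SH) meeting every constraint; each maps to a distinct set of atoms, giving 3 matches.

3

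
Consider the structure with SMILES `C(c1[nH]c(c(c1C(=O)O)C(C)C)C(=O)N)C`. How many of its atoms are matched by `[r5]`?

5

Check the 16 heavy atoms by environment: 1× n (aromatic, in 5-ring) → match; 4× c (aromatic, in 5-ring) → match; 7× C (acyclic) → no; 3× O (acyclic) → no; 1× N (acyclic) → no.
Summing the matching environments: 1 + 4 = 5 matching atoms.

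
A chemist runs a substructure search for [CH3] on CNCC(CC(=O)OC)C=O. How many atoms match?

2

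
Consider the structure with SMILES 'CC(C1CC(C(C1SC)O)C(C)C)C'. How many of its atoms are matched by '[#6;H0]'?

The query [#6;H0] means: any carbon with no attached hydrogen.
Check the 14 heavy atoms by environment: 6× C (H1) → no; 1× C (H2) → no; 1× S (H0) → no; 5× C (H3) → no; 1× O (H1) → no.
No environment satisfies the query, so 0 matching atoms.

0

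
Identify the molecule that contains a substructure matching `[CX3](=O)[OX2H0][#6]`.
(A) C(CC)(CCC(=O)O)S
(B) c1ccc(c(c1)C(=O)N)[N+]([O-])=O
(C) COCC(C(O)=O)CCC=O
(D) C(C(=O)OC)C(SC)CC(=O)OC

D

[CX3](=O)[OX2H0][#6] describes a carbonyl carbon bonded to an oxygen that is itself bonded to carbon (no H on that O) (an ester).
(A) has a carboxylic acid group (-C(=O)OH) but the singly-bonded O carries H (OX2H1, not H0).
(B) has a primary amide (-C(=O)NH2) but the carbonyl is bonded to N, not to an O-C linkage.
(C) has a carboxylic acid group (-C(=O)OH) but the singly-bonded O carries H (OX2H1, not H0).
(D) contains a methyl-ester group (-C(=O)OCH3), which satisfies every atom and bond constraint.
So the answer is (D).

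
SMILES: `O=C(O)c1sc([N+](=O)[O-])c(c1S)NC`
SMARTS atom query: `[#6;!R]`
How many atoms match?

2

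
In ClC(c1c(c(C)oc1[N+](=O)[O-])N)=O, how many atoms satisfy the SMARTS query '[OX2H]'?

Check the 13 heavy atoms by environment: 1× o (aromatic, H0, X2) → no; 4× c (aromatic, H0, X3) → no; 1× N (H2, X3) → no; 1× C (H0, X3) → no; 2× O (H0, X1) → no; 1× Cl (H0, X1) → no; 1× C (H3, X4) → no; 1× N (charge +1, H0, X3) → no; 1× O (charge -1, H0, X1) → no.
No environment satisfies the query, so 0 matching atoms.

0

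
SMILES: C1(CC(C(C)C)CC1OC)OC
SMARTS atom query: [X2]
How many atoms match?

The query [X2] means: any atom with exactly two total connections (bonds + H).
Check the 12 heavy atoms by environment: 10× C (X4) → no; 2× O (X2) → match.
That gives 2 matching atoms.

2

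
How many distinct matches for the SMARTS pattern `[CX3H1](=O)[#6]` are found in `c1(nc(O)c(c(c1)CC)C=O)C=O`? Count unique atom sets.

[CX3H1](=O)[#6] is the SMARTS for an aldehyde: an sp2 carbon with one H, double-bonded to O and single-bonded to carbon.
The molecule carries 2 separate instances of an aldehyde (-CHO) meeting every constraint; each maps to a distinct set of atoms, giving 2 matches.

2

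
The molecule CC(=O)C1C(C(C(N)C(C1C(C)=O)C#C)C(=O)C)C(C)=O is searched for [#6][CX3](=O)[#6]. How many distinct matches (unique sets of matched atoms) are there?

4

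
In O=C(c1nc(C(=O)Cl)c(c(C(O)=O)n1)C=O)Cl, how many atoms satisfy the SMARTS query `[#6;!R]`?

4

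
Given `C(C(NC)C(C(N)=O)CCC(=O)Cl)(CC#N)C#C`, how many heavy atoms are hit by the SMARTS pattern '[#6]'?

12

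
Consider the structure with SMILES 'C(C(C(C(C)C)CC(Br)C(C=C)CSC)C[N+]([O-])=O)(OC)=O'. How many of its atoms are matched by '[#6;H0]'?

1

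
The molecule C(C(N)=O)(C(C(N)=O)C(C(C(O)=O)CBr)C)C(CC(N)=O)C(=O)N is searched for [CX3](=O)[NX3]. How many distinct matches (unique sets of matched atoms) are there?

4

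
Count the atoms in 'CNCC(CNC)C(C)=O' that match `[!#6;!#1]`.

3

The query [!#6;!#1] means: not carbon and not hydrogen — any heteroatom.
Check the 10 heavy atoms by environment: 7× C → no; 2× N → match; 1× O → match.
Summing the matching environments: 2 + 1 = 3 matching atoms.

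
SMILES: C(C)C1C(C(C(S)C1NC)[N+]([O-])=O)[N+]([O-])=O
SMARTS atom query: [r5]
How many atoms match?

5

Check the 16 heavy atoms by environment: 5× C (in 5-ring) → match; 1× S (acyclic) → no; 2× N (charge +1, acyclic) → no; 2× O (charge -1, acyclic) → no; 2× O (acyclic) → no; 3× C (acyclic) → no; 1× N (acyclic) → no.
That gives 5 matching atoms.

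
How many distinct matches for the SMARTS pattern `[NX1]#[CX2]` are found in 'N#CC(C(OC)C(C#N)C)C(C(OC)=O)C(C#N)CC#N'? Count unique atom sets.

[NX1]#[CX2] is the SMARTS for a nitrile: a nitrogen triple-bonded to a two-connected carbon.
The molecule carries 4 separate instances of a nitrile (-C#N) meeting every constraint; each maps to a distinct set of atoms, giving 4 matches.

4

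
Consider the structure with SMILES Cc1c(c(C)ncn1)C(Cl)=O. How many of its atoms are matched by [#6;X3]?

5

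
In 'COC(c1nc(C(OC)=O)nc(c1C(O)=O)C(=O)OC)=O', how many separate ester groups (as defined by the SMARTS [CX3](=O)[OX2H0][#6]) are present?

[CX3](=O)[OX2H0][#6] is the SMARTS for an ester: a carbonyl carbon bonded to an oxygen that is itself bonded to carbon (no H on that O).
The molecule carries 3 separate instances of a methyl-ester group (-C(=O)OCH3) meeting every constraint; each maps to a distinct set of atoms, giving 3 matches.

3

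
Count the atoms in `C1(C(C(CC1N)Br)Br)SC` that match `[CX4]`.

The query [CX4] means: C with X4: aliphatic carbon with exactly 4 total connections (bonds + H).
Check the 10 heavy atoms by environment: 6× C (X4) → match; 2× Br (X1) → no; 1× N (X3) → no; 1× S (X2) → no.
That gives 6 matching atoms.

6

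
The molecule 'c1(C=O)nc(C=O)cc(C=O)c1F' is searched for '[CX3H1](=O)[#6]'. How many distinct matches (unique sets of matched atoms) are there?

[CX3H1](=O)[#6] is the SMARTS for an aldehyde: an sp2 carbon with one H, double-bonded to O and single-bonded to carbon.
The molecule carries 3 separate instances of an aldehyde (-CHO) meeting every constraint; each maps to a distinct set of atoms, giving 3 matches.

3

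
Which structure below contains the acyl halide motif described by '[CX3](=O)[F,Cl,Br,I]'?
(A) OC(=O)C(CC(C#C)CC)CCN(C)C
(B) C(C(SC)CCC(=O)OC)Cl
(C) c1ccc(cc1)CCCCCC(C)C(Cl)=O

C

[CX3](=O)[F,Cl,Br,I] describes a carbonyl carbon bonded to a halogen (an acyl halide).
(A) has a carboxylic acid group (-C(=O)OH) but the carbonyl is bonded to -OH, not to a halogen.
(B) has a methyl-ester group (-C(=O)OCH3) but the carbonyl is bonded to -O-C, not to a halogen.
(C) contains an acyl chloride (-C(=O)Cl), which satisfies every atom and bond constraint.
So the answer is (C).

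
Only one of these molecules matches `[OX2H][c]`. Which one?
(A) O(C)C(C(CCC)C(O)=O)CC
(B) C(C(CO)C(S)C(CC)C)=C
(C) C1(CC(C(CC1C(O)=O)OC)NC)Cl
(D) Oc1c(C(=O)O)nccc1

[OX2H][c] describes a hydroxyl oxygen attached to an aromatic carbon (a phenol).
(A) has a methoxy ether (-OCH3) but the oxygen has H0, not H1.
(B) has a hydroxyl group (-OH) but the -OH is on an aliphatic carbon, not an aromatic c.
(C) has a methoxy ether (-OCH3) but the oxygen has H0, not H1.
(D) contains a hydroxyl group (-OH), which satisfies every atom and bond constraint.
So the answer is (D).

D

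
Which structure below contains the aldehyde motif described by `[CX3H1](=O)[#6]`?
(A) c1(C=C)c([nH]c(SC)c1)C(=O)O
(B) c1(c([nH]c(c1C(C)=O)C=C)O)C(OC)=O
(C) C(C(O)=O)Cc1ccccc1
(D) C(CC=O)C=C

D

[CX3H1](=O)[#6] describes an sp2 carbon with one H, double-bonded to O and single-bonded to carbon (an aldehyde).
(A) has a carboxylic acid group (-C(=O)OH) but the carbonyl carbon has H0 and is bonded to O, not H1.
(B) has an acetyl/ketone group (-C(=O)CH3) but the carbonyl carbon has H0 (two carbon neighbours), not H1.
(C) has a carboxylic acid group (-C(=O)OH) but the carbonyl carbon has H0 and is bonded to O, not H1.
(D) contains an aldehyde (-CHO), which satisfies every atom and bond constraint.
So the answer is (D).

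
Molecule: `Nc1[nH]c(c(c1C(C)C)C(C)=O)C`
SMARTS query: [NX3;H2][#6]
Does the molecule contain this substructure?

Yes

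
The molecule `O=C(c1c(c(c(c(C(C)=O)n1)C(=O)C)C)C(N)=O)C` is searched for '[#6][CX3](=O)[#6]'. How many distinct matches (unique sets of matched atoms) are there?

3

[#6][CX3](=O)[#6] is the SMARTS for a ketone: a carbonyl carbon (no H) flanked by two carbons.
The molecule carries 3 separate instances of an acetyl/ketone group (-C(=O)CH3) meeting every constraint; each maps to a distinct set of atoms, giving 3 matches.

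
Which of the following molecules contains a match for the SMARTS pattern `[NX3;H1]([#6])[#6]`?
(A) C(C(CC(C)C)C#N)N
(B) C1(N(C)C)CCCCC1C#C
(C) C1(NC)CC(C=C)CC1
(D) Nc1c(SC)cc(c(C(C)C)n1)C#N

C

[NX3;H1]([#6])[#6] describes a trivalent nitrogen with one H, bonded to two carbons (a secondary amine).
(A) has a primary amino group (-NH2) but the nitrogen has H2 and only one carbon neighbour.
(B) has a dimethylamino group (-N(CH3)2) but the nitrogen has H0, not H1.
(C) contains an N-methylamino group (-NHCH3), which satisfies every atom and bond constraint.
(D) has a primary amino group (-NH2) but the nitrogen has H2 and only one carbon neighbour.
So the answer is (C).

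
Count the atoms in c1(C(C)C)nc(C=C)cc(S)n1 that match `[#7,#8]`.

2

The query [#7,#8] means: nitrogen or oxygen (comma = OR).
Check the 12 heavy atoms by environment: 2× n (aromatic) → match; 4× c (aromatic) → no; 5× C → no; 1× S → no.
That gives 2 matching atoms.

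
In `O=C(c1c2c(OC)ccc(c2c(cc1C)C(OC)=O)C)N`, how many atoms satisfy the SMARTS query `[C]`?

6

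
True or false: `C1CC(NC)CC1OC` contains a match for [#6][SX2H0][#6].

False

The pattern [#6][SX2H0][#6] describes an aliphatic sulfur bridging two carbons with no H on the sulfur — a thioether.
The closest candidate here is a methoxy ether (-OCH3), but the bridging atom is O, not S. No other fragment satisfies the full query, so there is no match.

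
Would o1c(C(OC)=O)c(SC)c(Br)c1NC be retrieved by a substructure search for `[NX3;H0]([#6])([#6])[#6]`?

No

The pattern [NX3;H0]([#6])([#6])[#6] describes a trivalent nitrogen with no H, bonded to three carbons — a tertiary amine.
The closest candidate here is an N-methylamino group (-NHCH3), but the nitrogen still has one H (H1), not H0. No other fragment satisfies the full query, so there is no match.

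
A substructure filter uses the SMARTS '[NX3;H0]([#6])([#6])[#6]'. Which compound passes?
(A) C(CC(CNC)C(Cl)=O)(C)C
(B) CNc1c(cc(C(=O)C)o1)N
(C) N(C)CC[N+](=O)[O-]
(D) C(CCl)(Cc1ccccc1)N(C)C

D

[NX3;H0]([#6])([#6])[#6] describes a trivalent nitrogen with no H, bonded to three carbons (a tertiary amine).
(A) has an N-methylamino group (-NHCH3) but the nitrogen still has one H (H1), not H0.
(B) has an N-methylamino group (-NHCH3) but the nitrogen still has one H (H1), not H0.
(C) has an N-methylamino group (-NHCH3) but the nitrogen still has one H (H1), not H0.
(D) contains a dimethylamino group (-N(CH3)2), which satisfies every atom and bond constraint.
So the answer is (D).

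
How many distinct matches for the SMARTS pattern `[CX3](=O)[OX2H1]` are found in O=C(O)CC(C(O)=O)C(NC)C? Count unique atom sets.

2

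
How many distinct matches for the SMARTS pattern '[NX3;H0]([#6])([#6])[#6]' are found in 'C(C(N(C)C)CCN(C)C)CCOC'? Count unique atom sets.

2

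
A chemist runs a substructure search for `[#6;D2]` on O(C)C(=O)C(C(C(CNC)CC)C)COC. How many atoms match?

3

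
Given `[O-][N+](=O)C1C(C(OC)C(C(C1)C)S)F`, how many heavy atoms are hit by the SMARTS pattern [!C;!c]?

6

The query [!C;!c] means: neither aliphatic nor aromatic carbon — same as [!#6].
Check the 14 heavy atoms by environment: 8× C → no; 1× N (charge +1) → match; 1× O (charge -1) → match; 2× O → match; 1× S → match; 1× F → match.
Summing the matching environments: 1 + 1 + 2 + 1 + 1 = 6 matching atoms.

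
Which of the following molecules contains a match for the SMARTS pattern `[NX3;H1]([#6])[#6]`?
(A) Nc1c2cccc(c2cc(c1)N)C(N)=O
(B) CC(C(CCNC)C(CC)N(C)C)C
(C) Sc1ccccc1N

[NX3;H1]([#6])[#6] describes a trivalent nitrogen with one H, bonded to two carbons (a secondary amine).
(A) has a primary amino group (-NH2) but the nitrogen has H2 and only one carbon neighbour.
(B) contains an N-methylamino group (-NHCH3), which satisfies every atom and bond constraint.
(C) has a primary amino group (-NH2) but the nitrogen has H2 and only one carbon neighbour.
So the answer is (B).

B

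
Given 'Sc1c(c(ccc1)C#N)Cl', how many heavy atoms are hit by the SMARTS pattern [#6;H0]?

4

The query [#6;H0] means: any carbon with no attached hydrogen.
Check the 10 heavy atoms by environment: 3× c (aromatic, H1) → no; 3× c (aromatic, H0) → match; 1× S (H1) → no; 1× C (H0) → match; 1× N (H0) → no; 1× Cl (H0) → no.
Summing the matching environments: 3 + 1 = 4 matching atoms.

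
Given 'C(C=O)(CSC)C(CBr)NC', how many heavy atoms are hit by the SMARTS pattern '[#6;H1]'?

3

The query [#6;H1] means: any carbon bearing exactly one hydrogen.
Check the 11 heavy atoms by environment: 2× C (H2) → no; 3× C (H1) → match; 1× S (H0) → no; 2× C (H3) → no; 1× O (H0) → no; 1× N (H1) → no; 1× Br (H0) → no.
That gives 3 matching atoms.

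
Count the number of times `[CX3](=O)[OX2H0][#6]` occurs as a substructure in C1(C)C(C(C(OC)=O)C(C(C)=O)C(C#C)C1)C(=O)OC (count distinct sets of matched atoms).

2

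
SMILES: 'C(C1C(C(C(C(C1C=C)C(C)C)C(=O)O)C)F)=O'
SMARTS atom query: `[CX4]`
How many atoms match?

10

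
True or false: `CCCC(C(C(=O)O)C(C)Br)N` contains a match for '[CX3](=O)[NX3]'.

The pattern [CX3](=O)[NX3] describes a carbonyl carbon bonded to a trivalent nitrogen — an amide.
The closest candidate here is a carboxylic acid group (-C(=O)OH), but the carbonyl is bonded to O, not to an NX3 nitrogen. No other fragment satisfies the full query, so there is no match.

False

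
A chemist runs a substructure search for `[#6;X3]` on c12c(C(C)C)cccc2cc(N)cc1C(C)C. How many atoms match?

10

The query [#6;X3] means: any carbon (aromatic or not) with three total connections.
Check the 17 heavy atoms by environment: 10× c (aromatic, X3) → match; 1× N (X3) → no; 6× C (X4) → no.
That gives 10 matching atoms.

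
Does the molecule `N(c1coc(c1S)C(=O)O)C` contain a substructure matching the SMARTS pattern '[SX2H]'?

Yes

The pattern [SX2H] describes an aliphatic sulfur with two connections, one being H — a thiol.
The molecule carries a thiol (-SH), whose atoms satisfy every constraint of the query, so the pattern matches.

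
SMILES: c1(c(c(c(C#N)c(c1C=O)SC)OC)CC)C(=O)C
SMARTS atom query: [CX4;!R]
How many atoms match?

Check the 19 heavy atoms by environment: 6× c (aromatic, X3, in 6-ring) → no; 1× O (X2, acyclic) → no; 5× C (X4, acyclic) → match; 1× S (X2, acyclic) → no; 1× C (X2, acyclic) → no; 1× N (X1, acyclic) → no; 2× C (X3, acyclic) → no; 2× O (X1, acyclic) → no.
That gives 5 matching atoms.

5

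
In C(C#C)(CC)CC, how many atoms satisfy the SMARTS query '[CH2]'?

2

The query [CH2] means: aliphatic carbon with exactly two hydrogens.
Check the 7 heavy atoms by environment: 2× C (H2) → match; 2× C (H1) → no; 2× C (H3) → no; 1× C (H0) → no.
That gives 2 matching atoms.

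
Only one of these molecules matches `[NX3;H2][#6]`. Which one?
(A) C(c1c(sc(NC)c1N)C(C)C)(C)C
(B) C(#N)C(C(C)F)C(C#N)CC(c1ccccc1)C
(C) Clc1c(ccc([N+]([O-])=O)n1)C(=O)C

[NX3;H2][#6] describes a trivalent nitrogen with two H attached to carbon (a primary amine).
(A) contains a primary amino group (-NH2), which satisfies every atom and bond constraint.
(B) has a nitrile (-C#N) but the nitrogen is NX1 (triple-bonded), not NX3 with two H.
(C) has a nitro group (-[N+](=O)[O-]) but the nitrogen is [N+] with no H, not NX3H2.
So the answer is (A).

A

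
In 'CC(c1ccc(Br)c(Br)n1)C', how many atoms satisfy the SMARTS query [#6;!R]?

3

The query [#6;!R] means: carbon not in any ring.
Check the 11 heavy atoms by environment: 1× n (aromatic, in 6-ring) → no; 5× c (aromatic, in 6-ring) → no; 3× C (acyclic) → match; 2× Br (acyclic) → no.
That gives 3 matching atoms.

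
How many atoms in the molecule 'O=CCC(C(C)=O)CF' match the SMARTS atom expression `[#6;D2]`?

3

The query [#6;D2] means: any carbon bonded to exactly two heavy atoms.
Check the 9 heavy atoms by environment: 3× C (D2) → match; 2× C (D3) → no; 2× O (D1) → no; 1× C (D1) → no; 1× F (D1) → no.
That gives 3 matching atoms.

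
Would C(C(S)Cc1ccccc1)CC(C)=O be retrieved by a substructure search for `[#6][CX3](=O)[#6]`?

Yes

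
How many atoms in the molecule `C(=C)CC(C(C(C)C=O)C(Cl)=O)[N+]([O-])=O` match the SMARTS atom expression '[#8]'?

Check the 15 heavy atoms by environment: 9× C → no; 3× O → match; 1× Cl → no; 1× N (charge +1) → no; 1× O (charge -1) → match.
Summing the matching environments: 3 + 1 = 4 matching atoms.

4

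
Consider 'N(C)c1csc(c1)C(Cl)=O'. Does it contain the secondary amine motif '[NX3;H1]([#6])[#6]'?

The pattern [NX3;H1]([#6])[#6] describes a trivalent nitrogen with one H, bonded to two carbons — a secondary amine.
The molecule carries an N-methylamino group (-NHCH3), whose atoms satisfy every constraint of the query, so the pattern matches.

Yes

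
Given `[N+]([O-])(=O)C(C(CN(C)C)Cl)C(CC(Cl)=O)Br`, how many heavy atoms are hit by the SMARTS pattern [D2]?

Check the 16 heavy atoms by environment: 2× C (D2) → match; 4× C (D3) → no; 1× Br (D1) → no; 1× N (D3) → no; 2× C (D1) → no; 1× N (charge +1, D3) → no; 1× O (charge -1, D1) → no; 2× O (D1) → no; 2× Cl (D1) → no.
That gives 2 matching atoms.

2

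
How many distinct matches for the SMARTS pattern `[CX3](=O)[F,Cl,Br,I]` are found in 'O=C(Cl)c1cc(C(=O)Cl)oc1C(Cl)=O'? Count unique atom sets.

3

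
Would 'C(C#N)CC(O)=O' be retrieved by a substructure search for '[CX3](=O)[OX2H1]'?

The pattern [CX3](=O)[OX2H1] describes an sp2 carbon double-bonded to O and single-bonded to an -OH oxygen — a carboxylic acid.
The molecule carries a carboxylic acid group (-C(=O)OH), whose atoms satisfy every constraint of the query, so the pattern matches.

Yes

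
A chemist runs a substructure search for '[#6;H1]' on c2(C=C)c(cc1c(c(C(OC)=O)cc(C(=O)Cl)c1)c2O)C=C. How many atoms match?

The query [#6;H1] means: any carbon bearing exactly one hydrogen.
Check the 22 heavy atoms by environment: 7× c (aromatic, H0) → no; 3× c (aromatic, H1) → match; 2× C (H0) → no; 3× O (H0) → no; 1× Cl (H0) → no; 2× C (H1) → match; 2× C (H2) → no; 1× C (H3) → no; 1× O (H1) → no.
Summing the matching environments: 3 + 2 = 5 matching atoms.

5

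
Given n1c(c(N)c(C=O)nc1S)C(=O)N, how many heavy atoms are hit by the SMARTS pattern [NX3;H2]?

The query [NX3;H2] means: aliphatic N with 3 total connections, two of them H — an -NH2 nitrogen (amine or amide).
Check the 13 heavy atoms by environment: 2× n (aromatic, H0, X2) → no; 4× c (aromatic, H0, X3) → no; 1× C (H0, X3) → no; 2× O (H0, X1) → no; 2× N (H2, X3) → match; 1× S (H1, X2) → no; 1× C (H1, X3) → no.
That gives 2 matching atoms.

2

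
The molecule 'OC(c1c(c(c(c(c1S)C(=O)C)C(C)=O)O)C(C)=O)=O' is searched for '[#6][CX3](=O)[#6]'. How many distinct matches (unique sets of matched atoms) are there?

3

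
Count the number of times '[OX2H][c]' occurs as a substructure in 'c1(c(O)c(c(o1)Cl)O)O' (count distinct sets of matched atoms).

3

[OX2H][c] is the SMARTS for a phenol: a hydroxyl oxygen attached to an aromatic carbon.
The molecule carries 3 separate instances of a hydroxyl group (-OH) meeting every constraint; each maps to a distinct set of atoms, giving 3 matches.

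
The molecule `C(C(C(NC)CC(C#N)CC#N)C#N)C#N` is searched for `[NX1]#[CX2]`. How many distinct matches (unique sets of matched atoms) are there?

[NX1]#[CX2] is the SMARTS for a nitrile: a nitrogen triple-bonded to a two-connected carbon.
The molecule carries 4 separate instances of a nitrile (-C#N) meeting every constraint; each maps to a distinct set of atoms, giving 4 matches.

4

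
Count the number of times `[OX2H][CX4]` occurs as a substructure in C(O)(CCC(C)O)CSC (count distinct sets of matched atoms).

[OX2H][CX4] is the SMARTS for an aliphatic alcohol: a hydroxyl oxygen bound to an sp3 (X4) carbon.
The molecule carries 2 separate instances of a hydroxyl group (-OH) meeting every constraint; each maps to a distinct set of atoms, giving 2 matches.

2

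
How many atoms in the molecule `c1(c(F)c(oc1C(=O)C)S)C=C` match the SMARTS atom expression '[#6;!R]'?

Check the 12 heavy atoms by environment: 1× o (aromatic, in 5-ring) → no; 4× c (aromatic, in 5-ring) → no; 4× C (acyclic) → match; 1× O (acyclic) → no; 1× S (acyclic) → no; 1× F (acyclic) → no.
That gives 4 matching atoms.

4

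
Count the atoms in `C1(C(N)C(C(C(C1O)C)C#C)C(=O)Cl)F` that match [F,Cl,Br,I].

2

Check the 15 heavy atoms by environment: 10× C → no; 2× O → no; 1× Cl → match; 1× N → no; 1× F → match.
Summing the matching environments: 1 + 1 = 2 matching atoms.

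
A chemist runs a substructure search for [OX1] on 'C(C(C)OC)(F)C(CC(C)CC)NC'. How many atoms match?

0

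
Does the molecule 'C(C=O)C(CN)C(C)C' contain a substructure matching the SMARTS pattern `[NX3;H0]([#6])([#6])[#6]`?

No

The pattern [NX3;H0]([#6])([#6])[#6] describes a trivalent nitrogen with no H, bonded to three carbons — a tertiary amine.
The closest candidate here is a primary amino group (-NH2), but the nitrogen has H2, not H0 with three carbons. No other fragment satisfies the full query, so there is no match.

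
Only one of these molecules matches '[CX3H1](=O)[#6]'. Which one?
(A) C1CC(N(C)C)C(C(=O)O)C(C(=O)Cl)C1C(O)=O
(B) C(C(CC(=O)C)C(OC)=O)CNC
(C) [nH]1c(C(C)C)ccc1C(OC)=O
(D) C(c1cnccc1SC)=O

D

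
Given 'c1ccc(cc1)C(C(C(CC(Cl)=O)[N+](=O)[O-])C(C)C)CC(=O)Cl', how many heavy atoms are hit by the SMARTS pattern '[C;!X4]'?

2

The query [C;!X4] means: aliphatic carbon that does not have four total connections.
Check the 23 heavy atoms by environment: 8× C (X4) → no; 2× C (X3) → match; 3× O (X1) → no; 2× Cl (X1) → no; 1× N (charge +1, X3) → no; 1× O (charge -1, X1) → no; 6× c (aromatic, X3) → no.
That gives 2 matching atoms.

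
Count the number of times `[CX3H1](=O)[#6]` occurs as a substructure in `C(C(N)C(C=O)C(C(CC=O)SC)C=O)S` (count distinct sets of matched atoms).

3

[CX3H1](=O)[#6] is the SMARTS for an aldehyde: an sp2 carbon with one H, double-bonded to O and single-bonded to carbon.
The molecule carries 3 separate instances of an aldehyde (-CHO) meeting every constraint; each maps to a distinct set of atoms, giving 3 matches.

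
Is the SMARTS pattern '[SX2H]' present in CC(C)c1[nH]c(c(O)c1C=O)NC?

The pattern [SX2H] describes an aliphatic sulfur with two connections, one being H — a thiol.
The closest candidate here is a hydroxyl group (-OH), but it is an -OH, not an -SH. No other fragment satisfies the full query, so there is no match.

No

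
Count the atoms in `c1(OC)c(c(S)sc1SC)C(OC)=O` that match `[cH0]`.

4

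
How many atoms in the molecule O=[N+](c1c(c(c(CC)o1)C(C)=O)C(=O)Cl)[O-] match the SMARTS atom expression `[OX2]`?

0

The query [OX2] means: aliphatic oxygen with two total connections — ether, hydroxyl, or ester single-bond O.
Check the 16 heavy atoms by environment: 1× o (aromatic, X2) → no; 4× c (aromatic, X3) → no; 1× N (charge +1, X3) → no; 1× O (charge -1, X1) → no; 3× O (X1) → no; 2× C (X3) → no; 1× Cl (X1) → no; 3× C (X4) → no.
No environment satisfies the query, so 0 matching atoms.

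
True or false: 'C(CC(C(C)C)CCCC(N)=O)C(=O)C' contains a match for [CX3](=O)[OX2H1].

False

The pattern [CX3](=O)[OX2H1] describes an sp2 carbon double-bonded to O and single-bonded to an -OH oxygen — a carboxylic acid.
The closest candidate here is a primary amide (-C(=O)NH2), but the carbonyl is bonded to N, not to an -OH oxygen. No other fragment satisfies the full query, so there is no match.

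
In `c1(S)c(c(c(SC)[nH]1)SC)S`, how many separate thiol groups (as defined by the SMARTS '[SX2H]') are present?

2

[SX2H] is the SMARTS for a thiol: an aliphatic sulfur with two connections, one being H.
The molecule carries 2 separate instances of a thiol (-SH) meeting every constraint; each maps to a distinct set of atoms, giving 2 matches.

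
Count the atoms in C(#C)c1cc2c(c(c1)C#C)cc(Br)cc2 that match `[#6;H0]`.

7

The query [#6;H0] means: any carbon with no attached hydrogen.
Check the 15 heavy atoms by environment: 5× c (aromatic, H0) → match; 5× c (aromatic, H1) → no; 2× C (H0) → match; 2× C (H1) → no; 1× Br (H0) → no.
Summing the matching environments: 5 + 2 = 7 matching atoms.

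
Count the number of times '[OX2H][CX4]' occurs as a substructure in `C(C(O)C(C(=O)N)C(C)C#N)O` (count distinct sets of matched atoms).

[OX2H][CX4] is the SMARTS for an aliphatic alcohol: a hydroxyl oxygen bound to an sp3 (X4) carbon.
The molecule carries 2 separate instances of a hydroxyl group (-OH) meeting every constraint; each maps to a distinct set of atoms, giving 2 matches.

2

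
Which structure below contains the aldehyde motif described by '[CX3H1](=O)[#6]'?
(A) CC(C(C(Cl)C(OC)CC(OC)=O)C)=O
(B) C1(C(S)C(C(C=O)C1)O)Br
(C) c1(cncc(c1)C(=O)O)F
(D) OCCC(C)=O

B

[CX3H1](=O)[#6] describes an sp2 carbon with one H, double-bonded to O and single-bonded to carbon (an aldehyde).
(A) has an acetyl/ketone group (-C(=O)CH3) but the carbonyl carbon has H0 (two carbon neighbours), not H1.
(B) contains an aldehyde (-CHO), which satisfies every atom and bond constraint.
(C) has a carboxylic acid group (-C(=O)OH) but the carbonyl carbon has H0 and is bonded to O, not H1.
(D) has an acetyl/ketone group (-C(=O)CH3) but the carbonyl carbon has H0 (two carbon neighbours), not H1.
So the answer is (B).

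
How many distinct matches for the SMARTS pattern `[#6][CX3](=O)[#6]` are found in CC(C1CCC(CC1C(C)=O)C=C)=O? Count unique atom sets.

[#6][CX3](=O)[#6] is the SMARTS for a ketone: a carbonyl carbon (no H) flanked by two carbons.
The molecule carries 2 separate instances of an acetyl/ketone group (-C(=O)CH3) meeting every constraint; each maps to a distinct set of atoms, giving 2 matches.

2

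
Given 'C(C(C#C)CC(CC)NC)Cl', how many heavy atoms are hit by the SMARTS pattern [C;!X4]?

2

Check the 11 heavy atoms by environment: 7× C (X4) → no; 2× C (X2) → match; 1× Cl (X1) → no; 1× N (X3) → no.
That gives 2 matching atoms.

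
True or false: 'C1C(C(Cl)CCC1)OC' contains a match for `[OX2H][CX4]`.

False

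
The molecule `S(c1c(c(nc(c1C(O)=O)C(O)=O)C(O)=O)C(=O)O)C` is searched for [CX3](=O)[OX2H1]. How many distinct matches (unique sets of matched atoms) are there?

[CX3](=O)[OX2H1] is the SMARTS for a carboxylic acid: an sp2 carbon double-bonded to O and single-bonded to an -OH oxygen.
The molecule carries 4 separate instances of a carboxylic acid group (-C(=O)OH) meeting every constraint; each maps to a distinct set of atoms, giving 4 matches.

4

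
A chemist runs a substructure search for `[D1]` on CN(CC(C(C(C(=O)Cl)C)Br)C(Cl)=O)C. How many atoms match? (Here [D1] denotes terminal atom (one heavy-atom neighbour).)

8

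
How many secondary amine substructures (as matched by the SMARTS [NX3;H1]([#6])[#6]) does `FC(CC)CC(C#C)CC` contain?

0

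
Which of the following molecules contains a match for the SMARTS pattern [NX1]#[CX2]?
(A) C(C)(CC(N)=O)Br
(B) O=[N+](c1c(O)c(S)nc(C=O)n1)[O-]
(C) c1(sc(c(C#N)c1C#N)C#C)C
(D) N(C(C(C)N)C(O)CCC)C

[NX1]#[CX2] describes a nitrogen triple-bonded to a two-connected carbon (a nitrile).
(A) has a primary amide (-C(=O)NH2) but the nitrogen is NX3, not NX1.
(B) has a nitro group (-[N+](=O)[O-]) but there is no C#N triple bond.
(C) contains a nitrile (-C#N), which satisfies every atom and bond constraint.
(D) has a primary amino group (-NH2) but the nitrogen is NX3 (three connections), not NX1 triple-bonded.
So the answer is (C).

C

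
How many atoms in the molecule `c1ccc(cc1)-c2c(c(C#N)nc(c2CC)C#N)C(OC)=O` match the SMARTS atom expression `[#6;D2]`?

8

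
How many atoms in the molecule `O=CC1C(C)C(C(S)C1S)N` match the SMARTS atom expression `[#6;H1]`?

6

The query [#6;H1] means: any carbon bearing exactly one hydrogen.
Check the 11 heavy atoms by environment: 6× C (H1) → match; 2× S (H1) → no; 1× N (H2) → no; 1× C (H3) → no; 1× O (H0) → no.
That gives 6 matching atoms.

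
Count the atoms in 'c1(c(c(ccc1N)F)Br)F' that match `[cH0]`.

4

The query [cH0] means: aromatic carbon with no attached hydrogen (substituted or ring-fusion).
Check the 10 heavy atoms by environment: 4× c (aromatic, H0) → match; 2× c (aromatic, H1) → no; 1× Br (H0) → no; 1× N (H2) → no; 2× F (H0) → no.
That gives 4 matching atoms.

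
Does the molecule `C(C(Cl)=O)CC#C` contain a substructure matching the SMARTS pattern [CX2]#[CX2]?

The pattern [CX2]#[CX2] describes a carbon-carbon triple bond — an alkyne.
The molecule carries an ethynyl group (-C#CH), whose atoms satisfy every constraint of the query, so the pattern matches.

Yes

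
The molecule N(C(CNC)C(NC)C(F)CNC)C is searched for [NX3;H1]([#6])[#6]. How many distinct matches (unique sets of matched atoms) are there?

[NX3;H1]([#6])[#6] is the SMARTS for a secondary amine: a trivalent nitrogen with one H, bonded to two carbons.
The molecule carries 4 separate instances of an N-methylamino group (-NHCH3) meeting every constraint; each maps to a distinct set of atoms, giving 4 matches.

4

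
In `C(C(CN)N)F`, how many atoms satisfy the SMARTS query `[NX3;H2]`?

The query [NX3;H2] means: aliphatic N with 3 total connections, two of them H — an -NH2 nitrogen (amine or amide).
Check the 6 heavy atoms by environment: 2× C (H2, X4) → no; 1× C (H1, X4) → no; 2× N (H2, X3) → match; 1× F (H0, X1) → no.
That gives 2 matching atoms.

2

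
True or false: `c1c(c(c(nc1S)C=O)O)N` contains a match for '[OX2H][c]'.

The pattern [OX2H][c] describes a hydroxyl oxygen attached to an aromatic carbon — a phenol.
The molecule carries a hydroxyl group (-OH), whose atoms satisfy every constraint of the query, so the pattern matches.

True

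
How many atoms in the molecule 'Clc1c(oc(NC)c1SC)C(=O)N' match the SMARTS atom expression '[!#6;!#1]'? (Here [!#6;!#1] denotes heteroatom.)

6

Check the 13 heavy atoms by environment: 1× o (aromatic) → match; 4× c (aromatic) → no; 1× Cl → match; 1× S → match; 3× C → no; 1× O → match; 2× N → match.
Summing the matching environments: 1 + 1 + 1 + 1 + 2 = 6 matching atoms.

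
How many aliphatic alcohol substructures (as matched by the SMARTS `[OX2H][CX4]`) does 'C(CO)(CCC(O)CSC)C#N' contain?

2

[OX2H][CX4] is the SMARTS for an aliphatic alcohol: a hydroxyl oxygen bound to an sp3 (X4) carbon.
The molecule carries 2 separate instances of a hydroxyl group (-OH) meeting every constraint; each maps to a distinct set of atoms, giving 2 matches.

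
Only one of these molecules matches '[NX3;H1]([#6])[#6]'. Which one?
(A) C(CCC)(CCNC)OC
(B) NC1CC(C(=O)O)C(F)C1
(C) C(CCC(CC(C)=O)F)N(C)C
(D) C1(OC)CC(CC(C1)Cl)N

A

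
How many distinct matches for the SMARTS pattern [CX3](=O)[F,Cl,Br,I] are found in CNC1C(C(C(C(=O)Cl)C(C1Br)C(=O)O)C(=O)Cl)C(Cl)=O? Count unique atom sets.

[CX3](=O)[F,Cl,Br,I] is the SMARTS for an acyl halide: a carbonyl carbon bonded to a halogen.
The molecule carries 3 separate instances of an acyl chloride (-C(=O)Cl) meeting every constraint; each maps to a distinct set of atoms, giving 3 matches.

3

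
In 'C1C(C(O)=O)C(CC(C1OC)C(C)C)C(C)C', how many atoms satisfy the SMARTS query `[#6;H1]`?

6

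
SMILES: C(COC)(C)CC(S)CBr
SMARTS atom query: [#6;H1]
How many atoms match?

2

The query [#6;H1] means: any carbon bearing exactly one hydrogen.
Check the 10 heavy atoms by environment: 3× C (H2) → no; 2× C (H1) → match; 1× O (H0) → no; 2× C (H3) → no; 1× Br (H0) → no; 1× S (H1) → no.
That gives 2 matching atoms.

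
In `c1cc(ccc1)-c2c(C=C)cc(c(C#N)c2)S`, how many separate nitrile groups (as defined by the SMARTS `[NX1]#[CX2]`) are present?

1

[NX1]#[CX2] is the SMARTS for a nitrile: a nitrogen triple-bonded to a two-connected carbon.
Exactly one fragment in the molecule meets all constraints, giving 1 match.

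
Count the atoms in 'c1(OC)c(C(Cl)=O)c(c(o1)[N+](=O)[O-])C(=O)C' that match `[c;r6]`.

0

The query [c;r6] means: aromatic carbon that belongs to a six-membered ring.
Check the 16 heavy atoms by environment: 1× o (aromatic, in 5-ring) → no; 4× c (aromatic, in 5-ring) → no; 4× O (acyclic) → no; 4× C (acyclic) → no; 1× N (charge +1, acyclic) → no; 1× O (charge -1, acyclic) → no; 1× Cl (acyclic) → no.
No environment satisfies the query, so 0 matching atoms.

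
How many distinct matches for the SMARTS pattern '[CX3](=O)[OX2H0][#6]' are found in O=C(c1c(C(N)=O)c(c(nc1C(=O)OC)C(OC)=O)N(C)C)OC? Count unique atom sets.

3

[CX3](=O)[OX2H0][#6] is the SMARTS for an ester: a carbonyl carbon bonded to an oxygen that is itself bonded to carbon (no H on that O).
The molecule carries 3 separate instances of a methyl-ester group (-C(=O)OCH3) meeting every constraint; each maps to a distinct set of atoms, giving 3 matches.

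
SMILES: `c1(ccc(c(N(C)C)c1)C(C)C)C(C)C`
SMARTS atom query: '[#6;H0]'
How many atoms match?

Check the 15 heavy atoms by environment: 3× c (aromatic, H1) → no; 3× c (aromatic, H0) → match; 2× C (H1) → no; 6× C (H3) → no; 1× N (H0) → no.
That gives 3 matching atoms.

3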